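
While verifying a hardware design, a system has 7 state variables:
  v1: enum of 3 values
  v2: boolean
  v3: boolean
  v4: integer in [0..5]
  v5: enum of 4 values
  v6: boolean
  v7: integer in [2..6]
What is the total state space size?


State space = product of domain sizes of all variables.
Domain sizes:
  v1 (enum of 3 values): 3
  v2 (boolean): 2
  v3 (boolean): 2
  v4 (integer in [0..5]): 6
  v5 (enum of 4 values): 4
  v6 (boolean): 2
  v7 (integer in [2..6]): 5
Product = 3 * 2 * 2 * 6 * 4 * 2 * 5 = 2880

2880


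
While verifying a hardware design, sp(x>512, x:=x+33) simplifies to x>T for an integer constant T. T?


Formula: sp(P, x:=E) = exists old_x. (x = E[old_x/x]) AND P[old_x/x] (old_x is the value of x before the assignment; eliminate old_x by solving x = E[old_x/x] for old_x)
Step 1: Precondition P: x>512, i.e. old_x > 512
Step 2: Assignment gives x = old_x + 33, so old_x = x - 33
Step 3: Substitute into P: x - 33 > 512
Step 4: Simplify: x > 512+33 = 545

545


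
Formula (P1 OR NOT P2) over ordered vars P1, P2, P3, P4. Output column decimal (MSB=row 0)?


Formula: (P1 OR NOT P2) over P1, P2, P3, P4 (16 rows)
Evaluate each row (bits = P1,P2,P3,P4, MSB first):
  row 0 [0000]: (0 OR NOT 0) -> 1
  row 1 [0001]: (0 OR NOT 0) -> 1
  row 2 [0010]: (0 OR NOT 0) -> 1
  row 3 [0011]: (0 OR NOT 0) -> 1
  row 4 [0100]: (0 OR NOT 1) -> 0
  row 5 [0101]: (0 OR NOT 1) -> 0
  row 6 [0110]: (0 OR NOT 1) -> 0
  row 7 [0111]: (0 OR NOT 1) -> 0
  row 8 [1000]: (1 OR NOT 0) -> 1
  row 9 [1001]: (1 OR NOT 0) -> 1
  row 10 [1010]: (1 OR NOT 0) -> 1
  row 11 [1011]: (1 OR NOT 0) -> 1
  row 12 [1100]: (1 OR NOT 1) -> 1
  row 13 [1101]: (1 OR NOT 1) -> 1
  row 14 [1110]: (1 OR NOT 1) -> 1
  row 15 [1111]: (1 OR NOT 1) -> 1
Full result column, 4 rows per line (P1,P2 fixed per line; P3,P4 runs 00..11 left to right):
  rows 0-3 [P1,P2=00]: 1111  = hex F
  rows 4-7 [P1,P2=01]: 0000  = hex 0
  rows 8-11 [P1,P2=10]: 1111  = hex F
  rows 12-15 [P1,P2=11]: 1111  = hex F
Output column (row 0 .. row 15) = 1111000011111111
Output column grouped in 4s = 1111 0000 1111 1111 = 0xF0FF
Convert to decimal digit by digit (value = value*16 + digit):
  F -> 15
  15*16 + 0 = 240
  240*16 + 15 (F) = 3855
  3855*16 + 15 (F) = 61695
Decimal = 61695

61695


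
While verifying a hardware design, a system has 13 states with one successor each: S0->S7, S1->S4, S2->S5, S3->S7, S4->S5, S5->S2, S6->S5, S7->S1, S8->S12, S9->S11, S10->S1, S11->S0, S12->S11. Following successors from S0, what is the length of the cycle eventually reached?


Trace from S0 until a state repeats:
  S0 -> S7 -> S1 -> S4 -> S5 -> S2 -> S5
S5 first seen at step 4, revisited at step 6.
Cycle length = 6 - 4 = 2

2


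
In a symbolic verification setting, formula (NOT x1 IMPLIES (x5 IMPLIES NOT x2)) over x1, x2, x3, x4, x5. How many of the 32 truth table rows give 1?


Formula: (NOT x1 IMPLIES (x5 IMPLIES NOT x2)) over 5 vars (32 rows)
Evaluate each row (x1, x2, x3, x4, x5 as bits, MSB first):
  row 0 [00000]: (NOT 0 IMPLIES (0 IMPLIES NOT 0)) -> 1
  row 1 [00001]: (NOT 0 IMPLIES (1 IMPLIES NOT 0)) -> 1
  row 2 [00010]: (NOT 0 IMPLIES (0 IMPLIES NOT 0)) -> 1
  row 3 [00011]: (NOT 0 IMPLIES (1 IMPLIES NOT 0)) -> 1
  row 4 [00100]: (NOT 0 IMPLIES (0 IMPLIES NOT 0)) -> 1
  row 5 [00101]: (NOT 0 IMPLIES (1 IMPLIES NOT 0)) -> 1
  row 6 [00110]: (NOT 0 IMPLIES (0 IMPLIES NOT 0)) -> 1
  row 7 [00111]: (NOT 0 IMPLIES (1 IMPLIES NOT 0)) -> 1
  row 8 [01000]: (NOT 0 IMPLIES (0 IMPLIES NOT 1)) -> 1
  row 9 [01001]: (NOT 0 IMPLIES (1 IMPLIES NOT 1)) -> 0
  row 10 [01010]: (NOT 0 IMPLIES (0 IMPLIES NOT 1)) -> 1
  row 11 [01011]: (NOT 0 IMPLIES (1 IMPLIES NOT 1)) -> 0
  row 12 [01100]: (NOT 0 IMPLIES (0 IMPLIES NOT 1)) -> 1
  row 13 [01101]: (NOT 0 IMPLIES (1 IMPLIES NOT 1)) -> 0
  row 14 [01110]: (NOT 0 IMPLIES (0 IMPLIES NOT 1)) -> 1
  row 15 [01111]: (NOT 0 IMPLIES (1 IMPLIES NOT 1)) -> 0
  row 16 [10000]: (NOT 1 IMPLIES (0 IMPLIES NOT 0)) -> 1
  row 17 [10001]: (NOT 1 IMPLIES (1 IMPLIES NOT 0)) -> 1
  row 18 [10010]: (NOT 1 IMPLIES (0 IMPLIES NOT 0)) -> 1
  row 19 [10011]: (NOT 1 IMPLIES (1 IMPLIES NOT 0)) -> 1
  row 20 [10100]: (NOT 1 IMPLIES (0 IMPLIES NOT 0)) -> 1
  row 21 [10101]: (NOT 1 IMPLIES (1 IMPLIES NOT 0)) -> 1
  row 22 [10110]: (NOT 1 IMPLIES (0 IMPLIES NOT 0)) -> 1
  row 23 [10111]: (NOT 1 IMPLIES (1 IMPLIES NOT 0)) -> 1
  row 24 [11000]: (NOT 1 IMPLIES (0 IMPLIES NOT 1)) -> 1
  row 25 [11001]: (NOT 1 IMPLIES (1 IMPLIES NOT 1)) -> 1
  row 26 [11010]: (NOT 1 IMPLIES (0 IMPLIES NOT 1)) -> 1
  row 27 [11011]: (NOT 1 IMPLIES (1 IMPLIES NOT 1)) -> 1
  row 28 [11100]: (NOT 1 IMPLIES (0 IMPLIES NOT 1)) -> 1
  row 29 [11101]: (NOT 1 IMPLIES (1 IMPLIES NOT 1)) -> 1
  row 30 [11110]: (NOT 1 IMPLIES (0 IMPLIES NOT 1)) -> 1
  row 31 [11111]: (NOT 1 IMPLIES (1 IMPLIES NOT 1)) -> 1
Full result column, 8 rows per line (x1,x2 fixed per line; x3,x4,x5 runs 000..111 left to right):
  rows 0-7 [x1,x2=00]: 11111111  (ones: 8)
  rows 8-15 [x1,x2=01]: 10101010  (ones: 4)
  rows 16-23 [x1,x2=10]: 11111111  (ones: 8)
  rows 24-31 [x1,x2=11]: 11111111  (ones: 8)
Count of 1-rows = 8+4+8+8 = 28

28


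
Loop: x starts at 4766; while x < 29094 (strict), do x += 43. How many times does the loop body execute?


Step 1: x goes from 4766 toward 29094 by 43; the body runs while x<29094, so iterations = ceil((bound-start)/step)
Step 2: Distance=24328
Step 3: ceil(24328/43)=566

566


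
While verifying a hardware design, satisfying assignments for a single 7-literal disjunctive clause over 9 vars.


Step 1: Total=2^9=512
Step 2: Unsat when all 7 false: 2^2=4
Step 3: Sat=512-4=508

508


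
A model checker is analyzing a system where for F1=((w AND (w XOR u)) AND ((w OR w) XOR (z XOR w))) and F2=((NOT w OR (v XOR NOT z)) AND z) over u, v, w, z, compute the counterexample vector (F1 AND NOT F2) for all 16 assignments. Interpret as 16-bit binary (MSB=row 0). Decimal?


F1 = ((w AND (w XOR u)) AND ((w OR w) XOR (z XOR w)))
F2 = ((NOT w OR (v XOR NOT z)) AND z)
Counterexample to F1=>F2 is where F1=1 and F2=0.
Evaluate each row (bits = u,v,w,z, MSB first):
  row 0 [0000]: F1=0 F2=0 -> F1&~F2 -> 0
  row 1 [0001]: F1=0 F2=1 -> F1&~F2 -> 0
  row 2 [0010]: F1=0 F2=0 -> F1&~F2 -> 0
  row 3 [0011]: F1=1 F2=0 -> F1&~F2 -> 1
  row 4 [0100]: F1=0 F2=0 -> F1&~F2 -> 0
  row 5 [0101]: F1=0 F2=1 -> F1&~F2 -> 0
  row 6 [0110]: F1=0 F2=0 -> F1&~F2 -> 0
  row 7 [0111]: F1=1 F2=1 -> F1&~F2 -> 0
  row 8 [1000]: F1=0 F2=0 -> F1&~F2 -> 0
  row 9 [1001]: F1=0 F2=1 -> F1&~F2 -> 0
  row 10 [1010]: F1=0 F2=0 -> F1&~F2 -> 0
  row 11 [1011]: F1=0 F2=0 -> F1&~F2 -> 0
  row 12 [1100]: F1=0 F2=0 -> F1&~F2 -> 0
  row 13 [1101]: F1=0 F2=1 -> F1&~F2 -> 0
  row 14 [1110]: F1=0 F2=0 -> F1&~F2 -> 0
  row 15 [1111]: F1=0 F2=1 -> F1&~F2 -> 0
Full result column, 4 rows per line (u,v fixed per line; w,z runs 00..11 left to right):
  rows 0-3 [u,v=00]: 0001  = hex 1
  rows 4-7 [u,v=01]: 0000  = hex 0
  rows 8-11 [u,v=10]: 0000  = hex 0
  rows 12-15 [u,v=11]: 0000  = hex 0
Counterexample vector (row 0 .. row 15) = 0001000000000000
Output column grouped in 4s = 0001 0000 0000 0000 = 0x1000
Convert to decimal digit by digit (value = value*16 + digit):
  1 -> 1
  1*16 + 0 = 16
  16*16 + 0 = 256
  256*16 + 0 = 4096
Decimal = 4096

4096


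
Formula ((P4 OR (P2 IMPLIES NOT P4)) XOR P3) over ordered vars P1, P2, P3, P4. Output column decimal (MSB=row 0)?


Formula: ((P4 OR (P2 IMPLIES NOT P4)) XOR P3) over P1, P2, P3, P4 (16 rows)
Evaluate each row (bits = P1,P2,P3,P4, MSB first):
  row 0 [0000]: ((0 OR (0 IMPLIES NOT 0)) XOR 0) -> 1
  row 1 [0001]: ((1 OR (0 IMPLIES NOT 1)) XOR 0) -> 1
  row 2 [0010]: ((0 OR (0 IMPLIES NOT 0)) XOR 1) -> 0
  row 3 [0011]: ((1 OR (0 IMPLIES NOT 1)) XOR 1) -> 0
  row 4 [0100]: ((0 OR (1 IMPLIES NOT 0)) XOR 0) -> 1
  row 5 [0101]: ((1 OR (1 IMPLIES NOT 1)) XOR 0) -> 1
  row 6 [0110]: ((0 OR (1 IMPLIES NOT 0)) XOR 1) -> 0
  row 7 [0111]: ((1 OR (1 IMPLIES NOT 1)) XOR 1) -> 0
  row 8 [1000]: ((0 OR (0 IMPLIES NOT 0)) XOR 0) -> 1
  row 9 [1001]: ((1 OR (0 IMPLIES NOT 1)) XOR 0) -> 1
  row 10 [1010]: ((0 OR (0 IMPLIES NOT 0)) XOR 1) -> 0
  row 11 [1011]: ((1 OR (0 IMPLIES NOT 1)) XOR 1) -> 0
  row 12 [1100]: ((0 OR (1 IMPLIES NOT 0)) XOR 0) -> 1
  row 13 [1101]: ((1 OR (1 IMPLIES NOT 1)) XOR 0) -> 1
  row 14 [1110]: ((0 OR (1 IMPLIES NOT 0)) XOR 1) -> 0
  row 15 [1111]: ((1 OR (1 IMPLIES NOT 1)) XOR 1) -> 0
Full result column, 4 rows per line (P1,P2 fixed per line; P3,P4 runs 00..11 left to right):
  rows 0-3 [P1,P2=00]: 1100  = hex C
  rows 4-7 [P1,P2=01]: 1100  = hex C
  rows 8-11 [P1,P2=10]: 1100  = hex C
  rows 12-15 [P1,P2=11]: 1100  = hex C
Output column (row 0 .. row 15) = 1100110011001100
Output column grouped in 4s = 1100 1100 1100 1100 = 0xCCCC
Convert to decimal digit by digit (value = value*16 + digit):
  C -> 12
  12*16 + 12 (C) = 204
  204*16 + 12 (C) = 3276
  3276*16 + 12 (C) = 52428
Decimal = 52428

52428


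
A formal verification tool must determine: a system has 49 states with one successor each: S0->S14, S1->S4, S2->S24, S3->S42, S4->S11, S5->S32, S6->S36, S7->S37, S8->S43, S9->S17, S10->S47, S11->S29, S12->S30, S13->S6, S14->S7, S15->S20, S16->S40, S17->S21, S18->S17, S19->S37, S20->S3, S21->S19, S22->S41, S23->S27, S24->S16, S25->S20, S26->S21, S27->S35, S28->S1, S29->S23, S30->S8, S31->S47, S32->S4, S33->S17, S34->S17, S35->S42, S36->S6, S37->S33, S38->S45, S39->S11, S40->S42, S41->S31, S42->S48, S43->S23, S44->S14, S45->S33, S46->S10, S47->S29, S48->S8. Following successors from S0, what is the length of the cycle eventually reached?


Trace from S0 until a state repeats:
  S0 -> S14 -> S7 -> S37 -> S33 -> S17 -> S21 -> S19 -> S37
S37 first seen at step 3, revisited at step 8.
Cycle length = 8 - 3 = 5

5


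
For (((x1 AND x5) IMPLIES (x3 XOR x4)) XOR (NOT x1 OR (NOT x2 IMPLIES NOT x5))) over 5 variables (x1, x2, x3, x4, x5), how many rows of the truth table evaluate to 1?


Formula: (((x1 AND x5) IMPLIES (x3 XOR x4)) XOR (NOT x1 OR (NOT x2 IMPLIES NOT x5))) over 5 vars (32 rows)
Evaluate each row (x1, x2, x3, x4, x5 as bits, MSB first):
  row 0 [00000]: (((0 AND 0) IMPLIES (0 XOR 0)) XOR (NOT 0 OR (NOT 0 IMPLIES NOT 0))) -> 0
  row 1 [00001]: (((0 AND 1) IMPLIES (0 XOR 0)) XOR (NOT 0 OR (NOT 0 IMPLIES NOT 1))) -> 0
  row 2 [00010]: (((0 AND 0) IMPLIES (0 XOR 1)) XOR (NOT 0 OR (NOT 0 IMPLIES NOT 0))) -> 0
  row 3 [00011]: (((0 AND 1) IMPLIES (0 XOR 1)) XOR (NOT 0 OR (NOT 0 IMPLIES NOT 1))) -> 0
  row 4 [00100]: (((0 AND 0) IMPLIES (1 XOR 0)) XOR (NOT 0 OR (NOT 0 IMPLIES NOT 0))) -> 0
  row 5 [00101]: (((0 AND 1) IMPLIES (1 XOR 0)) XOR (NOT 0 OR (NOT 0 IMPLIES NOT 1))) -> 0
  row 6 [00110]: (((0 AND 0) IMPLIES (1 XOR 1)) XOR (NOT 0 OR (NOT 0 IMPLIES NOT 0))) -> 0
  row 7 [00111]: (((0 AND 1) IMPLIES (1 XOR 1)) XOR (NOT 0 OR (NOT 0 IMPLIES NOT 1))) -> 0
  row 8 [01000]: (((0 AND 0) IMPLIES (0 XOR 0)) XOR (NOT 0 OR (NOT 1 IMPLIES NOT 0))) -> 0
  row 9 [01001]: (((0 AND 1) IMPLIES (0 XOR 0)) XOR (NOT 0 OR (NOT 1 IMPLIES NOT 1))) -> 0
  row 10 [01010]: (((0 AND 0) IMPLIES (0 XOR 1)) XOR (NOT 0 OR (NOT 1 IMPLIES NOT 0))) -> 0
  row 11 [01011]: (((0 AND 1) IMPLIES (0 XOR 1)) XOR (NOT 0 OR (NOT 1 IMPLIES NOT 1))) -> 0
  row 12 [01100]: (((0 AND 0) IMPLIES (1 XOR 0)) XOR (NOT 0 OR (NOT 1 IMPLIES NOT 0))) -> 0
  row 13 [01101]: (((0 AND 1) IMPLIES (1 XOR 0)) XOR (NOT 0 OR (NOT 1 IMPLIES NOT 1))) -> 0
  row 14 [01110]: (((0 AND 0) IMPLIES (1 XOR 1)) XOR (NOT 0 OR (NOT 1 IMPLIES NOT 0))) -> 0
  row 15 [01111]: (((0 AND 1) IMPLIES (1 XOR 1)) XOR (NOT 0 OR (NOT 1 IMPLIES NOT 1))) -> 0
  row 16 [10000]: (((1 AND 0) IMPLIES (0 XOR 0)) XOR (NOT 1 OR (NOT 0 IMPLIES NOT 0))) -> 0
  row 17 [10001]: (((1 AND 1) IMPLIES (0 XOR 0)) XOR (NOT 1 OR (NOT 0 IMPLIES NOT 1))) -> 0
  row 18 [10010]: (((1 AND 0) IMPLIES (0 XOR 1)) XOR (NOT 1 OR (NOT 0 IMPLIES NOT 0))) -> 0
  row 19 [10011]: (((1 AND 1) IMPLIES (0 XOR 1)) XOR (NOT 1 OR (NOT 0 IMPLIES NOT 1))) -> 1
  row 20 [10100]: (((1 AND 0) IMPLIES (1 XOR 0)) XOR (NOT 1 OR (NOT 0 IMPLIES NOT 0))) -> 0
  row 21 [10101]: (((1 AND 1) IMPLIES (1 XOR 0)) XOR (NOT 1 OR (NOT 0 IMPLIES NOT 1))) -> 1
  row 22 [10110]: (((1 AND 0) IMPLIES (1 XOR 1)) XOR (NOT 1 OR (NOT 0 IMPLIES NOT 0))) -> 0
  row 23 [10111]: (((1 AND 1) IMPLIES (1 XOR 1)) XOR (NOT 1 OR (NOT 0 IMPLIES NOT 1))) -> 0
  row 24 [11000]: (((1 AND 0) IMPLIES (0 XOR 0)) XOR (NOT 1 OR (NOT 1 IMPLIES NOT 0))) -> 0
  row 25 [11001]: (((1 AND 1) IMPLIES (0 XOR 0)) XOR (NOT 1 OR (NOT 1 IMPLIES NOT 1))) -> 1
  row 26 [11010]: (((1 AND 0) IMPLIES (0 XOR 1)) XOR (NOT 1 OR (NOT 1 IMPLIES NOT 0))) -> 0
  row 27 [11011]: (((1 AND 1) IMPLIES (0 XOR 1)) XOR (NOT 1 OR (NOT 1 IMPLIES NOT 1))) -> 0
  row 28 [11100]: (((1 AND 0) IMPLIES (1 XOR 0)) XOR (NOT 1 OR (NOT 1 IMPLIES NOT 0))) -> 0
  row 29 [11101]: (((1 AND 1) IMPLIES (1 XOR 0)) XOR (NOT 1 OR (NOT 1 IMPLIES NOT 1))) -> 0
  row 30 [11110]: (((1 AND 0) IMPLIES (1 XOR 1)) XOR (NOT 1 OR (NOT 1 IMPLIES NOT 0))) -> 0
  row 31 [11111]: (((1 AND 1) IMPLIES (1 XOR 1)) XOR (NOT 1 OR (NOT 1 IMPLIES NOT 1))) -> 1
Full result column, 8 rows per line (x1,x2 fixed per line; x3,x4,x5 runs 000..111 left to right):
  rows 0-7 [x1,x2=00]: 00000000  (ones: 0)
  rows 8-15 [x1,x2=01]: 00000000  (ones: 0)
  rows 16-23 [x1,x2=10]: 00010100  (ones: 2)
  rows 24-31 [x1,x2=11]: 01000001  (ones: 2)
Count of 1-rows = 0+0+2+2 = 4

4


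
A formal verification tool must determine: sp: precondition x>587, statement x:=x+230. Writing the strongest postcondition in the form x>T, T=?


Formula: sp(P, x:=E) = exists old_x. (x = E[old_x/x]) AND P[old_x/x] (old_x is the value of x before the assignment; eliminate old_x by solving x = E[old_x/x] for old_x)
Step 1: Precondition P: x>587, i.e. old_x > 587
Step 2: Assignment gives x = old_x + 230, so old_x = x - 230
Step 3: Substitute into P: x - 230 > 587
Step 4: Simplify: x > 587+230 = 817

817


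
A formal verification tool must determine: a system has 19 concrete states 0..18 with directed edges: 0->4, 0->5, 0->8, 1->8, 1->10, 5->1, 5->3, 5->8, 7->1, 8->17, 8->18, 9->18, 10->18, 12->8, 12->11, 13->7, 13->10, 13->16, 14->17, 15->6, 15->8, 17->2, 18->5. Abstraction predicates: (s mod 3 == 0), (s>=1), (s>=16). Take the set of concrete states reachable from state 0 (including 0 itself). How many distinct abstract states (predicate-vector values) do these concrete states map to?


BFS from 0:
Concrete reachable: {0, 1, 2, 3, 4, 5, 8, 10, 17, 18}
Abstract via predicates (s mod 3 == 0), (s>=1), (s>=16):
  (0,1,0) <- {1, 2, 4, 5, 8, 10}
  (0,1,1) <- {17}
  (1,0,0) <- {0}
  (1,1,0) <- {3}
  (1,1,1) <- {18}
Distinct abstract states = 5

5


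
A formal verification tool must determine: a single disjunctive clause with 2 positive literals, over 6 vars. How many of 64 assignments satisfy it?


Step 1: Total=2^6=64
Step 2: Unsat when all 2 false: 2^4=16
Step 3: Sat=64-16=48

48


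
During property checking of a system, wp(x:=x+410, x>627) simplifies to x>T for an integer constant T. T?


Formula: wp(x:=E, P) = P[E/x] (substitute E for x in postcondition)
Step 1: Postcondition: x>627
Step 2: Substitute x+410 for x: x+410>627
Step 3: Solve for x: x > 627-410 = 217

217


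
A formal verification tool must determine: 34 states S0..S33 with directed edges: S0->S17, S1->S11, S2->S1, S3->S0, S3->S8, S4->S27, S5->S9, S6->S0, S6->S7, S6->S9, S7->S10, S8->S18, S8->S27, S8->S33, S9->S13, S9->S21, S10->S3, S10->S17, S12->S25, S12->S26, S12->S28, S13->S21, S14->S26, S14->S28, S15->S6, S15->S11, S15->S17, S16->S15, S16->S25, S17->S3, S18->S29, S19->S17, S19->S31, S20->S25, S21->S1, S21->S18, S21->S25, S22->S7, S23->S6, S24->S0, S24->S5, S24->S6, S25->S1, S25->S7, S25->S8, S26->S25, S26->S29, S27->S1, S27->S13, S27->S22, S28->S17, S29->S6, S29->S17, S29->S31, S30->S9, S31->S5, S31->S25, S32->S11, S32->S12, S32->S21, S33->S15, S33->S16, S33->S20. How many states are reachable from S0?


BFS from S0:
  layer 0: {S0}
  layer 1: {S17}
  layer 2: {S3}
  layer 3: {S8}
  layer 4: {S18, S27, S33}
  layer 5: {S1, S13, S15, S16, S20, S22, S29}
  layer 6: {S6, S7, S11, S21, S25, S31}
  layer 7: {S5, S9, S10}
Reachable set: {S0, S1, S3, S5, S6, S7, S8, S9, S10, S11, S13, S15, S16, S17, S18, S20, S21, S22, S25, S27, S29, S31, S33}
Count = 23

23


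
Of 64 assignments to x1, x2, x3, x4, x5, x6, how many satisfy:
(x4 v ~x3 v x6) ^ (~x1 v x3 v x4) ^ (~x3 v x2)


CNF with 3 clauses over 6 vars (64 assignments).
An assignment satisfies CNF iff every clause has >=1 true literal.
Check each row (bits = x1,x2,x3,x4,x5,x6; clause T/F shown):
  row 0 [000000]: clauses=TTT -> 1
  row 1 [000001]: clauses=TTT -> 1
  row 2 [000010]: clauses=TTT -> 1
  row 3 [000011]: clauses=TTT -> 1
  row 4 [000100]: clauses=TTT -> 1
  (every remaining row is evaluated the same way; all 64 results are listed next)
Full result column, 8 rows per line (x1,x2,x3 fixed per line; x4,x5,x6 runs 000..111 left to right):
  rows 0-7 [x1,x2,x3=000]: 11111111  (ones: 8)
  rows 8-15 [x1,x2,x3=001]: 00000000  (ones: 0)
  rows 16-23 [x1,x2,x3=010]: 11111111  (ones: 8)
  rows 24-31 [x1,x2,x3=011]: 01011111  (ones: 6)
  rows 32-39 [x1,x2,x3=100]: 00001111  (ones: 4)
  rows 40-47 [x1,x2,x3=101]: 00000000  (ones: 0)
  rows 48-55 [x1,x2,x3=110]: 00001111  (ones: 4)
  rows 56-63 [x1,x2,x3=111]: 01011111  (ones: 6)
Satisfying assignments = 8+0+8+6+4+0+4+6 = 36

36


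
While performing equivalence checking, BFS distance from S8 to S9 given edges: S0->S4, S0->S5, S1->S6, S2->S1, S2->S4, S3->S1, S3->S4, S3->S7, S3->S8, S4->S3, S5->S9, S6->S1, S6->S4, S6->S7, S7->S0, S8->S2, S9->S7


BFS layer-by-layer from S8:
  dist 0: {S8}
  dist 1: {S2}
  dist 2: {S1, S4}
  dist 3: {S3, S6}
  dist 4: {S7}
  dist 5: {S0}
  dist 6: {S5}
  dist 7: {S9}
  -> S9 reached at distance 7
Shortest path length = 7

7


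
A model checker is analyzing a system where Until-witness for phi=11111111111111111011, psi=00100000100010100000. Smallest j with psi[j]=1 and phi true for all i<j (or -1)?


(phi U psi) at 0: need smallest j with psi[j]=1 and phi[i]=1 for all i in [0,j).
Scan from step 0:
  step 0: phi=1, psi=0 -> continue
  step 1: phi=1, psi=0 -> continue
  step 2: psi=1 and phi held for [0,2) -> witness found
Witness step = 2

2


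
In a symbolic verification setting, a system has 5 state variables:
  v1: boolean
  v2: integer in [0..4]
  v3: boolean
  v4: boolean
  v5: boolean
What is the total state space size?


State space = product of domain sizes of all variables.
Domain sizes:
  v1 (boolean): 2
  v2 (integer in [0..4]): 5
  v3 (boolean): 2
  v4 (boolean): 2
  v5 (boolean): 2
Product = 2 * 5 * 2 * 2 * 2 = 80

80


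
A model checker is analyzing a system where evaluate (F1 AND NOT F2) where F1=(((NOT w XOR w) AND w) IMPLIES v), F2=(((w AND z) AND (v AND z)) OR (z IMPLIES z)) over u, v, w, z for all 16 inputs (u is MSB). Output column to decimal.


F1 = (((NOT w XOR w) AND w) IMPLIES v)
F2 = (((w AND z) AND (v AND z)) OR (z IMPLIES z))
Counterexample to F1=>F2 is where F1=1 and F2=0.
Evaluate each row (bits = u,v,w,z, MSB first):
  row 0 [0000]: F1=1 F2=1 -> F1&~F2 -> 0
  row 1 [0001]: F1=1 F2=1 -> F1&~F2 -> 0
  row 2 [0010]: F1=0 F2=1 -> F1&~F2 -> 0
  row 3 [0011]: F1=0 F2=1 -> F1&~F2 -> 0
  row 4 [0100]: F1=1 F2=1 -> F1&~F2 -> 0
  row 5 [0101]: F1=1 F2=1 -> F1&~F2 -> 0
  row 6 [0110]: F1=1 F2=1 -> F1&~F2 -> 0
  row 7 [0111]: F1=1 F2=1 -> F1&~F2 -> 0
  row 8 [1000]: F1=1 F2=1 -> F1&~F2 -> 0
  row 9 [1001]: F1=1 F2=1 -> F1&~F2 -> 0
  row 10 [1010]: F1=0 F2=1 -> F1&~F2 -> 0
  row 11 [1011]: F1=0 F2=1 -> F1&~F2 -> 0
  row 12 [1100]: F1=1 F2=1 -> F1&~F2 -> 0
  row 13 [1101]: F1=1 F2=1 -> F1&~F2 -> 0
  row 14 [1110]: F1=1 F2=1 -> F1&~F2 -> 0
  row 15 [1111]: F1=1 F2=1 -> F1&~F2 -> 0
Full result column, 4 rows per line (u,v fixed per line; w,z runs 00..11 left to right):
  rows 0-3 [u,v=00]: 0000  = hex 0
  rows 4-7 [u,v=01]: 0000  = hex 0
  rows 8-11 [u,v=10]: 0000  = hex 0
  rows 12-15 [u,v=11]: 0000  = hex 0
Counterexample vector (row 0 .. row 15) = 0000000000000000
Output column grouped in 4s = 0000 0000 0000 0000 = 0x0000
Convert to decimal digit by digit (value = value*16 + digit):
  0 -> 0
  0*16 + 0 = 0
  0*16 + 0 = 0
  0*16 + 0 = 0
Decimal = 0

0


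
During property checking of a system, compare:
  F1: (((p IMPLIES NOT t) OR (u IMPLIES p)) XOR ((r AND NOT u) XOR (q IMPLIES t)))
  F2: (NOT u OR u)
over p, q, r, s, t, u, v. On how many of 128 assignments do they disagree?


F1 = (((p IMPLIES NOT t) OR (u IMPLIES p)) XOR ((r AND NOT u) XOR (q IMPLIES t)))
F2 = (NOT u OR u)
Evaluate both on each of 128 rows (bits = p,q,r,s,t,u,v):
  row 0 [0000000]: F1=0 F2=1 (differ) -> 1
  row 1 [0000001]: F1=0 F2=1 (differ) -> 1
  row 2 [0000010]: F1=0 F2=1 (differ) -> 1
  row 3 [0000011]: F1=0 F2=1 (differ) -> 1
  row 4 [0000100]: F1=0 F2=1 (differ) -> 1
  (every remaining row is evaluated the same way; all 128 results are listed next)
Full result column, 8 rows per line (p,q,r,s fixed per line; t,u,v runs 000..111 left to right):
  rows 0-7 [p,q,r,s=0000]: 11111111  (ones: 8)
  rows 8-15 [p,q,r,s=0001]: 11111111  (ones: 8)
  rows 16-23 [p,q,r,s=0010]: 00110011  (ones: 4)
  rows 24-31 [p,q,r,s=0011]: 00110011  (ones: 4)
  rows 32-39 [p,q,r,s=0100]: 00001111  (ones: 4)
  rows 40-47 [p,q,r,s=0101]: 00001111  (ones: 4)
  rows 48-55 [p,q,r,s=0110]: 11000011  (ones: 4)
  rows 56-63 [p,q,r,s=0111]: 11000011  (ones: 4)
  rows 64-71 [p,q,r,s=1000]: 11111111  (ones: 8)
  rows 72-79 [p,q,r,s=1001]: 11111111  (ones: 8)
  rows 80-87 [p,q,r,s=1010]: 00110011  (ones: 4)
  rows 88-95 [p,q,r,s=1011]: 00110011  (ones: 4)
  rows 96-103 [p,q,r,s=1100]: 00001111  (ones: 4)
  rows 104-111 [p,q,r,s=1101]: 00001111  (ones: 4)
  rows 112-119 [p,q,r,s=1110]: 11000011  (ones: 4)
  rows 120-127 [p,q,r,s=1111]: 11000011  (ones: 4)
Disagreements = 8+8+4+4+4+4+4+4+8+8+4+4+4+4+4+4 = 80

80


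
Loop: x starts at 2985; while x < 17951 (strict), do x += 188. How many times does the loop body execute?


Step 1: x goes from 2985 toward 17951 by 188; the body runs while x<17951, so iterations = ceil((bound-start)/step)
Step 2: Distance=14966
Step 3: ceil(14966/188)=80

80


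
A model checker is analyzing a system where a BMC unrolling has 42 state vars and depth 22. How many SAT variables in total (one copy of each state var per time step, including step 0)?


BMC unrolls to depth k, creating one copy of each state var for steps 0..k.
Step count = 22 + 1 = 23 (steps 0 through 22)
Vars per step = 42
Total = 42 * 23 = 966

966


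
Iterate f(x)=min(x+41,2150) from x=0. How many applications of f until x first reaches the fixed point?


Step 1: x=0, cap=2150, increment=41
Step 2: x grows by 41 each step until capped at 2150; fixed point is x=2150
Step 3: iterations = ceil(2150/41) = 53

53


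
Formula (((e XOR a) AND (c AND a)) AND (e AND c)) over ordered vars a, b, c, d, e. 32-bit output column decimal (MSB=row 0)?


Formula: (((e XOR a) AND (c AND a)) AND (e AND c)) over a, b, c, d, e (32 rows)
Evaluate each row (bits = a,b,c,d,e, MSB first):
  row 0 [00000]: (((0 XOR 0) AND (0 AND 0)) AND (0 AND 0)) -> 0
  row 1 [00001]: (((1 XOR 0) AND (0 AND 0)) AND (1 AND 0)) -> 0
  row 2 [00010]: (((0 XOR 0) AND (0 AND 0)) AND (0 AND 0)) -> 0
  row 3 [00011]: (((1 XOR 0) AND (0 AND 0)) AND (1 AND 0)) -> 0
  row 4 [00100]: (((0 XOR 0) AND (1 AND 0)) AND (0 AND 1)) -> 0
  row 5 [00101]: (((1 XOR 0) AND (1 AND 0)) AND (1 AND 1)) -> 0
  row 6 [00110]: (((0 XOR 0) AND (1 AND 0)) AND (0 AND 1)) -> 0
  row 7 [00111]: (((1 XOR 0) AND (1 AND 0)) AND (1 AND 1)) -> 0
  row 8 [01000]: (((0 XOR 0) AND (0 AND 0)) AND (0 AND 0)) -> 0
  row 9 [01001]: (((1 XOR 0) AND (0 AND 0)) AND (1 AND 0)) -> 0
  row 10 [01010]: (((0 XOR 0) AND (0 AND 0)) AND (0 AND 0)) -> 0
  row 11 [01011]: (((1 XOR 0) AND (0 AND 0)) AND (1 AND 0)) -> 0
  row 12 [01100]: (((0 XOR 0) AND (1 AND 0)) AND (0 AND 1)) -> 0
  row 13 [01101]: (((1 XOR 0) AND (1 AND 0)) AND (1 AND 1)) -> 0
  row 14 [01110]: (((0 XOR 0) AND (1 AND 0)) AND (0 AND 1)) -> 0
  row 15 [01111]: (((1 XOR 0) AND (1 AND 0)) AND (1 AND 1)) -> 0
  row 16 [10000]: (((0 XOR 1) AND (0 AND 1)) AND (0 AND 0)) -> 0
  row 17 [10001]: (((1 XOR 1) AND (0 AND 1)) AND (1 AND 0)) -> 0
  row 18 [10010]: (((0 XOR 1) AND (0 AND 1)) AND (0 AND 0)) -> 0
  row 19 [10011]: (((1 XOR 1) AND (0 AND 1)) AND (1 AND 0)) -> 0
  row 20 [10100]: (((0 XOR 1) AND (1 AND 1)) AND (0 AND 1)) -> 0
  row 21 [10101]: (((1 XOR 1) AND (1 AND 1)) AND (1 AND 1)) -> 0
  row 22 [10110]: (((0 XOR 1) AND (1 AND 1)) AND (0 AND 1)) -> 0
  row 23 [10111]: (((1 XOR 1) AND (1 AND 1)) AND (1 AND 1)) -> 0
  row 24 [11000]: (((0 XOR 1) AND (0 AND 1)) AND (0 AND 0)) -> 0
  row 25 [11001]: (((1 XOR 1) AND (0 AND 1)) AND (1 AND 0)) -> 0
  row 26 [11010]: (((0 XOR 1) AND (0 AND 1)) AND (0 AND 0)) -> 0
  row 27 [11011]: (((1 XOR 1) AND (0 AND 1)) AND (1 AND 0)) -> 0
  row 28 [11100]: (((0 XOR 1) AND (1 AND 1)) AND (0 AND 1)) -> 0
  row 29 [11101]: (((1 XOR 1) AND (1 AND 1)) AND (1 AND 1)) -> 0
  row 30 [11110]: (((0 XOR 1) AND (1 AND 1)) AND (0 AND 1)) -> 0
  row 31 [11111]: (((1 XOR 1) AND (1 AND 1)) AND (1 AND 1)) -> 0
Full result column, 4 rows per line (a,b,c fixed per line; d,e runs 00..11 left to right):
  rows 0-3 [a,b,c=000]: 0000  = hex 0
  rows 4-7 [a,b,c=001]: 0000  = hex 0
  rows 8-11 [a,b,c=010]: 0000  = hex 0
  rows 12-15 [a,b,c=011]: 0000  = hex 0
  rows 16-19 [a,b,c=100]: 0000  = hex 0
  rows 20-23 [a,b,c=101]: 0000  = hex 0
  rows 24-27 [a,b,c=110]: 0000  = hex 0
  rows 28-31 [a,b,c=111]: 0000  = hex 0
Output column (row 0 .. row 31) = 00000000000000000000000000000000
Output column grouped in 4s = 0000 0000 0000 0000 0000 0000 0000 0000 = 0x00000000
Convert to decimal digit by digit (value = value*16 + digit):
  0 -> 0
  0*16 + 0 = 0
  0*16 + 0 = 0
  0*16 + 0 = 0
  0*16 + 0 = 0
  0*16 + 0 = 0
  0*16 + 0 = 0
  0*16 + 0 = 0
Decimal = 0

0


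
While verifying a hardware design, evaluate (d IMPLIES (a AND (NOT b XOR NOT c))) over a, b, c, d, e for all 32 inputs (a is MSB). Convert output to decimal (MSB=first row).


Formula: (d IMPLIES (a AND (NOT b XOR NOT c))) over a, b, c, d, e (32 rows)
Evaluate each row (bits = a,b,c,d,e, MSB first):
  row 0 [00000]: (0 IMPLIES (0 AND (NOT 0 XOR NOT 0))) -> 1
  row 1 [00001]: (0 IMPLIES (0 AND (NOT 0 XOR NOT 0))) -> 1
  row 2 [00010]: (1 IMPLIES (0 AND (NOT 0 XOR NOT 0))) -> 0
  row 3 [00011]: (1 IMPLIES (0 AND (NOT 0 XOR NOT 0))) -> 0
  row 4 [00100]: (0 IMPLIES (0 AND (NOT 0 XOR NOT 1))) -> 1
  row 5 [00101]: (0 IMPLIES (0 AND (NOT 0 XOR NOT 1))) -> 1
  row 6 [00110]: (1 IMPLIES (0 AND (NOT 0 XOR NOT 1))) -> 0
  row 7 [00111]: (1 IMPLIES (0 AND (NOT 0 XOR NOT 1))) -> 0
  row 8 [01000]: (0 IMPLIES (0 AND (NOT 1 XOR NOT 0))) -> 1
  row 9 [01001]: (0 IMPLIES (0 AND (NOT 1 XOR NOT 0))) -> 1
  row 10 [01010]: (1 IMPLIES (0 AND (NOT 1 XOR NOT 0))) -> 0
  row 11 [01011]: (1 IMPLIES (0 AND (NOT 1 XOR NOT 0))) -> 0
  row 12 [01100]: (0 IMPLIES (0 AND (NOT 1 XOR NOT 1))) -> 1
  row 13 [01101]: (0 IMPLIES (0 AND (NOT 1 XOR NOT 1))) -> 1
  row 14 [01110]: (1 IMPLIES (0 AND (NOT 1 XOR NOT 1))) -> 0
  row 15 [01111]: (1 IMPLIES (0 AND (NOT 1 XOR NOT 1))) -> 0
  row 16 [10000]: (0 IMPLIES (1 AND (NOT 0 XOR NOT 0))) -> 1
  row 17 [10001]: (0 IMPLIES (1 AND (NOT 0 XOR NOT 0))) -> 1
  row 18 [10010]: (1 IMPLIES (1 AND (NOT 0 XOR NOT 0))) -> 0
  row 19 [10011]: (1 IMPLIES (1 AND (NOT 0 XOR NOT 0))) -> 0
  row 20 [10100]: (0 IMPLIES (1 AND (NOT 0 XOR NOT 1))) -> 1
  row 21 [10101]: (0 IMPLIES (1 AND (NOT 0 XOR NOT 1))) -> 1
  row 22 [10110]: (1 IMPLIES (1 AND (NOT 0 XOR NOT 1))) -> 1
  row 23 [10111]: (1 IMPLIES (1 AND (NOT 0 XOR NOT 1))) -> 1
  row 24 [11000]: (0 IMPLIES (1 AND (NOT 1 XOR NOT 0))) -> 1
  row 25 [11001]: (0 IMPLIES (1 AND (NOT 1 XOR NOT 0))) -> 1
  row 26 [11010]: (1 IMPLIES (1 AND (NOT 1 XOR NOT 0))) -> 1
  row 27 [11011]: (1 IMPLIES (1 AND (NOT 1 XOR NOT 0))) -> 1
  row 28 [11100]: (0 IMPLIES (1 AND (NOT 1 XOR NOT 1))) -> 1
  row 29 [11101]: (0 IMPLIES (1 AND (NOT 1 XOR NOT 1))) -> 1
  row 30 [11110]: (1 IMPLIES (1 AND (NOT 1 XOR NOT 1))) -> 0
  row 31 [11111]: (1 IMPLIES (1 AND (NOT 1 XOR NOT 1))) -> 0
Full result column, 4 rows per line (a,b,c fixed per line; d,e runs 00..11 left to right):
  rows 0-3 [a,b,c=000]: 1100  = hex C
  rows 4-7 [a,b,c=001]: 1100  = hex C
  rows 8-11 [a,b,c=010]: 1100  = hex C
  rows 12-15 [a,b,c=011]: 1100  = hex C
  rows 16-19 [a,b,c=100]: 1100  = hex C
  rows 20-23 [a,b,c=101]: 1111  = hex F
  rows 24-27 [a,b,c=110]: 1111  = hex F
  rows 28-31 [a,b,c=111]: 1100  = hex C
Output column (row 0 .. row 31) = 11001100110011001100111111111100
Output column grouped in 4s = 1100 1100 1100 1100 1100 1111 1111 1100 = 0xCCCCCFFC
Convert to decimal digit by digit (value = value*16 + digit):
  C -> 12
  12*16 + 12 (C) = 204
  204*16 + 12 (C) = 3276
  3276*16 + 12 (C) = 52428
  52428*16 + 12 (C) = 838860
  838860*16 + 15 (F) = 13421775
  13421775*16 + 15 (F) = 214748415
  214748415*16 + 12 (C) = 3435974652
Decimal = 3435974652

3435974652


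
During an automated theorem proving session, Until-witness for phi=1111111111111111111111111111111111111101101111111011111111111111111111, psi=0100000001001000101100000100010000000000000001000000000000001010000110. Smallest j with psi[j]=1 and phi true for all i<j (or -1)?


(phi U psi) at 0: need smallest j with psi[j]=1 and phi[i]=1 for all i in [0,j).
Scan from step 0:
  step 0: phi=1, psi=0 -> continue
  step 1: psi=1 and phi held for [0,1) -> witness found
Witness step = 1

1


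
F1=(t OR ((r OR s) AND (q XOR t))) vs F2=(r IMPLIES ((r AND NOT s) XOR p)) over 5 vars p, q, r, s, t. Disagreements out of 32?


F1 = (t OR ((r OR s) AND (q XOR t)))
F2 = (r IMPLIES ((r AND NOT s) XOR p))
Evaluate both on each of 32 rows (bits = p,q,r,s,t):
  row 0 [00000]: F1=0 F2=1 (differ) -> 1
  row 1 [00001]: F1=1 F2=1 -> 0
  row 2 [00010]: F1=0 F2=1 (differ) -> 1
  row 3 [00011]: F1=1 F2=1 -> 0
  row 4 [00100]: F1=0 F2=1 (differ) -> 1
  row 5 [00101]: F1=1 F2=1 -> 0
  row 6 [00110]: F1=0 F2=0 -> 0
  row 7 [00111]: F1=1 F2=0 (differ) -> 1
  row 8 [01000]: F1=0 F2=1 (differ) -> 1
  row 9 [01001]: F1=1 F2=1 -> 0
  row 10 [01010]: F1=1 F2=1 -> 0
  row 11 [01011]: F1=1 F2=1 -> 0
  row 12 [01100]: F1=1 F2=1 -> 0
  row 13 [01101]: F1=1 F2=1 -> 0
  row 14 [01110]: F1=1 F2=0 (differ) -> 1
  row 15 [01111]: F1=1 F2=0 (differ) -> 1
  row 16 [10000]: F1=0 F2=1 (differ) -> 1
  row 17 [10001]: F1=1 F2=1 -> 0
  row 18 [10010]: F1=0 F2=1 (differ) -> 1
  row 19 [10011]: F1=1 F2=1 -> 0
  row 20 [10100]: F1=0 F2=0 -> 0
  row 21 [10101]: F1=1 F2=0 (differ) -> 1
  row 22 [10110]: F1=0 F2=1 (differ) -> 1
  row 23 [10111]: F1=1 F2=1 -> 0
  row 24 [11000]: F1=0 F2=1 (differ) -> 1
  row 25 [11001]: F1=1 F2=1 -> 0
  row 26 [11010]: F1=1 F2=1 -> 0
  row 27 [11011]: F1=1 F2=1 -> 0
  row 28 [11100]: F1=1 F2=0 (differ) -> 1
  row 29 [11101]: F1=1 F2=0 (differ) -> 1
  row 30 [11110]: F1=1 F2=1 -> 0
  row 31 [11111]: F1=1 F2=1 -> 0
Full result column, 8 rows per line (p,q fixed per line; r,s,t runs 000..111 left to right):
  rows 0-7 [p,q=00]: 10101001  (ones: 4)
  rows 8-15 [p,q=01]: 10000011  (ones: 3)
  rows 16-23 [p,q=10]: 10100110  (ones: 4)
  rows 24-31 [p,q=11]: 10001100  (ones: 3)
Disagreements = 4+3+4+3 = 14

14


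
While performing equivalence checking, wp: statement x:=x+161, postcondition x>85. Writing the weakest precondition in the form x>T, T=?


Formula: wp(x:=E, P) = P[E/x] (substitute E for x in postcondition)
Step 1: Postcondition: x>85
Step 2: Substitute x+161 for x: x+161>85
Step 3: Solve for x: x > 85-161 = -76

-76


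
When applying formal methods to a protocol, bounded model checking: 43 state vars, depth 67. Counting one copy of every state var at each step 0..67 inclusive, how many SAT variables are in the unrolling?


BMC unrolls to depth k, creating one copy of each state var for steps 0..k.
Step count = 67 + 1 = 68 (steps 0 through 67)
Vars per step = 43
Total = 43 * 68 = 2924

2924


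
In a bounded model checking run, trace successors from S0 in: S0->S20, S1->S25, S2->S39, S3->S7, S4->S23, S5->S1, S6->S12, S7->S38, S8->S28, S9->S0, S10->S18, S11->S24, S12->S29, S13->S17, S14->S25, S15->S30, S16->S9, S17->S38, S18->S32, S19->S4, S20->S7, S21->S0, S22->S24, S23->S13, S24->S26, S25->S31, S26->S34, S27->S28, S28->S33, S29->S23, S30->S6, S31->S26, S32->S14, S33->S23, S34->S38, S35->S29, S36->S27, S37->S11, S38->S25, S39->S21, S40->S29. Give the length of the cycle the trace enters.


Trace from S0 until a state repeats:
  S0 -> S20 -> S7 -> S38 -> S25 -> S31 -> S26 -> S34 -> S38
S38 first seen at step 3, revisited at step 8.
Cycle length = 8 - 3 = 5

5


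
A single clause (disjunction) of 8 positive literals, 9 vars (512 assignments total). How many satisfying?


Step 1: Total=2^9=512
Step 2: Unsat when all 8 false: 2^1=2
Step 3: Sat=512-2=510

510


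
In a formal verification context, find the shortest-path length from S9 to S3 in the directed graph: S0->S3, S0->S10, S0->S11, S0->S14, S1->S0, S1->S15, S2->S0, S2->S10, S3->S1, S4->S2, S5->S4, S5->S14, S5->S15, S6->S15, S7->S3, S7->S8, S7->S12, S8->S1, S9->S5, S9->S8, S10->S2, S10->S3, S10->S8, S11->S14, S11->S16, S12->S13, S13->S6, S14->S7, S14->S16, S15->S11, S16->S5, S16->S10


BFS layer-by-layer from S9:
  dist 0: {S9}
  dist 1: {S5, S8}
  dist 2: {S1, S4, S14, S15}
  dist 3: {S0, S2, S7, S11, S16}
  dist 4: {S3, S10, S12}
  -> S3 reached at distance 4
Shortest path length = 4

4


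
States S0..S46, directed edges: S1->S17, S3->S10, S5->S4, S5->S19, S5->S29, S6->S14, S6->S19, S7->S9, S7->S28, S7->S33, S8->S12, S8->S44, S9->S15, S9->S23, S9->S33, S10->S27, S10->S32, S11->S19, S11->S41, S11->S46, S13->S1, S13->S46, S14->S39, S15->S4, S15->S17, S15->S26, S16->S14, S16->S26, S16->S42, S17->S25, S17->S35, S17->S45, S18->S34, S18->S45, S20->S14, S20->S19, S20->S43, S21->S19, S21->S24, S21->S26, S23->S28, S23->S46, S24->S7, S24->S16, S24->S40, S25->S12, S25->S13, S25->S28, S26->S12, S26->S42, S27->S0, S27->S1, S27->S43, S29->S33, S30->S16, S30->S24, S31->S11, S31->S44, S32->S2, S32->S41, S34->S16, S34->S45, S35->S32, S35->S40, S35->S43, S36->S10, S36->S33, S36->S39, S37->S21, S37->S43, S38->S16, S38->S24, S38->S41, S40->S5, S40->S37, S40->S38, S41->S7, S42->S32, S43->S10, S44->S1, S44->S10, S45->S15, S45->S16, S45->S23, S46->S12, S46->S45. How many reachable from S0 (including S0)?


BFS from S0:
  layer 0: {S0}
Reachable set: {S0}
Count = 1

1


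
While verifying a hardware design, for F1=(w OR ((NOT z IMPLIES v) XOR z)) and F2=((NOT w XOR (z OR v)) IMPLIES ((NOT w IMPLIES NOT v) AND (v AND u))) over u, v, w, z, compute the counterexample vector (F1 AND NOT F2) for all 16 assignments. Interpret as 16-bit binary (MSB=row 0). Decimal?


F1 = (w OR ((NOT z IMPLIES v) XOR z))
F2 = ((NOT w XOR (z OR v)) IMPLIES ((NOT w IMPLIES NOT v) AND (v AND u)))
Counterexample to F1=>F2 is where F1=1 and F2=0.
Evaluate each row (bits = u,v,w,z, MSB first):
  row 0 [0000]: F1=0 F2=0 -> F1&~F2 -> 0
  row 1 [0001]: F1=0 F2=1 -> F1&~F2 -> 0
  row 2 [0010]: F1=1 F2=1 -> F1&~F2 -> 0
  row 3 [0011]: F1=1 F2=0 -> F1&~F2 -> 1
  row 4 [0100]: F1=1 F2=1 -> F1&~F2 -> 0
  row 5 [0101]: F1=0 F2=1 -> F1&~F2 -> 0
  row 6 [0110]: F1=1 F2=0 -> F1&~F2 -> 1
  row 7 [0111]: F1=1 F2=0 -> F1&~F2 -> 1
  row 8 [1000]: F1=0 F2=0 -> F1&~F2 -> 0
  row 9 [1001]: F1=0 F2=1 -> F1&~F2 -> 0
  row 10 [1010]: F1=1 F2=1 -> F1&~F2 -> 0
  row 11 [1011]: F1=1 F2=0 -> F1&~F2 -> 1
  row 12 [1100]: F1=1 F2=1 -> F1&~F2 -> 0
  row 13 [1101]: F1=0 F2=1 -> F1&~F2 -> 0
  row 14 [1110]: F1=1 F2=1 -> F1&~F2 -> 0
  row 15 [1111]: F1=1 F2=1 -> F1&~F2 -> 0
Full result column, 4 rows per line (u,v fixed per line; w,z runs 00..11 left to right):
  rows 0-3 [u,v=00]: 0001  = hex 1
  rows 4-7 [u,v=01]: 0011  = hex 3
  rows 8-11 [u,v=10]: 0001  = hex 1
  rows 12-15 [u,v=11]: 0000  = hex 0
Counterexample vector (row 0 .. row 15) = 0001001100010000
Output column grouped in 4s = 0001 0011 0001 0000 = 0x1310
Convert to decimal digit by digit (value = value*16 + digit):
  1 -> 1
  1*16 + 3 = 19
  19*16 + 1 = 305
  305*16 + 0 = 4880
Decimal = 4880

4880


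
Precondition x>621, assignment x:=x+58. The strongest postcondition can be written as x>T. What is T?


Formula: sp(P, x:=E) = exists old_x. (x = E[old_x/x]) AND P[old_x/x] (old_x is the value of x before the assignment; eliminate old_x by solving x = E[old_x/x] for old_x)
Step 1: Precondition P: x>621, i.e. old_x > 621
Step 2: Assignment gives x = old_x + 58, so old_x = x - 58
Step 3: Substitute into P: x - 58 > 621
Step 4: Simplify: x > 621+58 = 679

679


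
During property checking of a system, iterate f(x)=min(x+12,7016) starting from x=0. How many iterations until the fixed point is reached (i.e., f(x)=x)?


Step 1: x=0, cap=7016, increment=12
Step 2: x grows by 12 each step until capped at 7016; fixed point is x=7016
Step 3: iterations = ceil(7016/12) = 585

585


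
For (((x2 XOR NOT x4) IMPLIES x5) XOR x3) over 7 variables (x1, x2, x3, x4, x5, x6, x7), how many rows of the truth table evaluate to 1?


Formula: (((x2 XOR NOT x4) IMPLIES x5) XOR x3) over 7 vars (128 rows)
Evaluate each row (x1, x2, x3, x4, x5, x6, x7 as bits, MSB first):
  row 0 [0000000]: (((0 XOR NOT 0) IMPLIES 0) XOR 0) -> 0
  row 1 [0000001]: (((0 XOR NOT 0) IMPLIES 0) XOR 0) -> 0
  row 2 [0000010]: (((0 XOR NOT 0) IMPLIES 0) XOR 0) -> 0
  row 3 [0000011]: (((0 XOR NOT 0) IMPLIES 0) XOR 0) -> 0
  row 4 [0000100]: (((0 XOR NOT 0) IMPLIES 1) XOR 0) -> 1
  (every remaining row is evaluated the same way; all 128 results are listed next)
Full result column, 8 rows per line (x1,x2,x3,x4 fixed per line; x5,x6,x7 runs 000..111 left to right):
  rows 0-7 [x1,x2,x3,x4=0000]: 00001111  (ones: 4)
  rows 8-15 [x1,x2,x3,x4=0001]: 11111111  (ones: 8)
  rows 16-23 [x1,x2,x3,x4=0010]: 11110000  (ones: 4)
  rows 24-31 [x1,x2,x3,x4=0011]: 00000000  (ones: 0)
  rows 32-39 [x1,x2,x3,x4=0100]: 11111111  (ones: 8)
  rows 40-47 [x1,x2,x3,x4=0101]: 00001111  (ones: 4)
  rows 48-55 [x1,x2,x3,x4=0110]: 00000000  (ones: 0)
  rows 56-63 [x1,x2,x3,x4=0111]: 11110000  (ones: 4)
  rows 64-71 [x1,x2,x3,x4=1000]: 00001111  (ones: 4)
  rows 72-79 [x1,x2,x3,x4=1001]: 11111111  (ones: 8)
  rows 80-87 [x1,x2,x3,x4=1010]: 11110000  (ones: 4)
  rows 88-95 [x1,x2,x3,x4=1011]: 00000000  (ones: 0)
  rows 96-103 [x1,x2,x3,x4=1100]: 11111111  (ones: 8)
  rows 104-111 [x1,x2,x3,x4=1101]: 00001111  (ones: 4)
  rows 112-119 [x1,x2,x3,x4=1110]: 00000000  (ones: 0)
  rows 120-127 [x1,x2,x3,x4=1111]: 11110000  (ones: 4)
Count of 1-rows = 4+8+4+0+8+4+0+4+4+8+4+0+8+4+0+4 = 64

64


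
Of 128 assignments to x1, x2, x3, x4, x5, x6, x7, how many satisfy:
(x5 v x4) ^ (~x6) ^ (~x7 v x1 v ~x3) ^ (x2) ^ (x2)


CNF with 5 clauses over 7 vars (128 assignments).
An assignment satisfies CNF iff every clause has >=1 true literal.
Check each row (bits = x1,x2,x3,x4,x5,x6,x7; clause T/F shown):
  row 0 [0000000]: clauses=FTTFF -> 0
  row 1 [0000001]: clauses=FTTFF -> 0
  row 2 [0000010]: clauses=FFTFF -> 0
  row 3 [0000011]: clauses=FFTFF -> 0
  row 4 [0000100]: clauses=TTTFF -> 0
  (every remaining row is evaluated the same way; all 128 results are listed next)
Full result column, 8 rows per line (x1,x2,x3,x4 fixed per line; x5,x6,x7 runs 000..111 left to right):
  rows 0-7 [x1,x2,x3,x4=0000]: 00000000  (ones: 0)
  rows 8-15 [x1,x2,x3,x4=0001]: 00000000  (ones: 0)
  rows 16-23 [x1,x2,x3,x4=0010]: 00000000  (ones: 0)
  rows 24-31 [x1,x2,x3,x4=0011]: 00000000  (ones: 0)
  rows 32-39 [x1,x2,x3,x4=0100]: 00001100  (ones: 2)
  rows 40-47 [x1,x2,x3,x4=0101]: 11001100  (ones: 4)
  rows 48-55 [x1,x2,x3,x4=0110]: 00001000  (ones: 1)
  rows 56-63 [x1,x2,x3,x4=0111]: 10001000  (ones: 2)
  rows 64-71 [x1,x2,x3,x4=1000]: 00000000  (ones: 0)
  rows 72-79 [x1,x2,x3,x4=1001]: 00000000  (ones: 0)
  rows 80-87 [x1,x2,x3,x4=1010]: 00000000  (ones: 0)
  rows 88-95 [x1,x2,x3,x4=1011]: 00000000  (ones: 0)
  rows 96-103 [x1,x2,x3,x4=1100]: 00001100  (ones: 2)
  rows 104-111 [x1,x2,x3,x4=1101]: 11001100  (ones: 4)
  rows 112-119 [x1,x2,x3,x4=1110]: 00001100  (ones: 2)
  rows 120-127 [x1,x2,x3,x4=1111]: 11001100  (ones: 4)
Satisfying assignments = 0+0+0+0+2+4+1+2+0+0+0+0+2+4+2+4 = 21

21


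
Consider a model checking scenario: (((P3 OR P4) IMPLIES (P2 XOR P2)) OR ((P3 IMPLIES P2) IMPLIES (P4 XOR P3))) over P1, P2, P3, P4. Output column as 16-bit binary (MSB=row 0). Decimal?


Formula: (((P3 OR P4) IMPLIES (P2 XOR P2)) OR ((P3 IMPLIES P2) IMPLIES (P4 XOR P3))) over P1, P2, P3, P4 (16 rows)
Evaluate each row (bits = P1,P2,P3,P4, MSB first):
  row 0 [0000]: (((0 OR 0) IMPLIES (0 XOR 0)) OR ((0 IMPLIES 0) IMPLIES (0 XOR 0))) -> 1
  row 1 [0001]: (((0 OR 1) IMPLIES (0 XOR 0)) OR ((0 IMPLIES 0) IMPLIES (1 XOR 0))) -> 1
  row 2 [0010]: (((1 OR 0) IMPLIES (0 XOR 0)) OR ((1 IMPLIES 0) IMPLIES (0 XOR 1))) -> 1
  row 3 [0011]: (((1 OR 1) IMPLIES (0 XOR 0)) OR ((1 IMPLIES 0) IMPLIES (1 XOR 1))) -> 1
  row 4 [0100]: (((0 OR 0) IMPLIES (1 XOR 1)) OR ((0 IMPLIES 1) IMPLIES (0 XOR 0))) -> 1
  row 5 [0101]: (((0 OR 1) IMPLIES (1 XOR 1)) OR ((0 IMPLIES 1) IMPLIES (1 XOR 0))) -> 1
  row 6 [0110]: (((1 OR 0) IMPLIES (1 XOR 1)) OR ((1 IMPLIES 1) IMPLIES (0 XOR 1))) -> 1
  row 7 [0111]: (((1 OR 1) IMPLIES (1 XOR 1)) OR ((1 IMPLIES 1) IMPLIES (1 XOR 1))) -> 0
  row 8 [1000]: (((0 OR 0) IMPLIES (0 XOR 0)) OR ((0 IMPLIES 0) IMPLIES (0 XOR 0))) -> 1
  row 9 [1001]: (((0 OR 1) IMPLIES (0 XOR 0)) OR ((0 IMPLIES 0) IMPLIES (1 XOR 0))) -> 1
  row 10 [1010]: (((1 OR 0) IMPLIES (0 XOR 0)) OR ((1 IMPLIES 0) IMPLIES (0 XOR 1))) -> 1
  row 11 [1011]: (((1 OR 1) IMPLIES (0 XOR 0)) OR ((1 IMPLIES 0) IMPLIES (1 XOR 1))) -> 1
  row 12 [1100]: (((0 OR 0) IMPLIES (1 XOR 1)) OR ((0 IMPLIES 1) IMPLIES (0 XOR 0))) -> 1
  row 13 [1101]: (((0 OR 1) IMPLIES (1 XOR 1)) OR ((0 IMPLIES 1) IMPLIES (1 XOR 0))) -> 1
  row 14 [1110]: (((1 OR 0) IMPLIES (1 XOR 1)) OR ((1 IMPLIES 1) IMPLIES (0 XOR 1))) -> 1
  row 15 [1111]: (((1 OR 1) IMPLIES (1 XOR 1)) OR ((1 IMPLIES 1) IMPLIES (1 XOR 1))) -> 0
Full result column, 4 rows per line (P1,P2 fixed per line; P3,P4 runs 00..11 left to right):
  rows 0-3 [P1,P2=00]: 1111  = hex F
  rows 4-7 [P1,P2=01]: 1110  = hex E
  rows 8-11 [P1,P2=10]: 1111  = hex F
  rows 12-15 [P1,P2=11]: 1110  = hex E
Output column (row 0 .. row 15) = 1111111011111110
Output column grouped in 4s = 1111 1110 1111 1110 = 0xFEFE
Convert to decimal digit by digit (value = value*16 + digit):
  F -> 15
  15*16 + 14 (E) = 254
  254*16 + 15 (F) = 4079
  4079*16 + 14 (E) = 65278
Decimal = 65278

65278
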